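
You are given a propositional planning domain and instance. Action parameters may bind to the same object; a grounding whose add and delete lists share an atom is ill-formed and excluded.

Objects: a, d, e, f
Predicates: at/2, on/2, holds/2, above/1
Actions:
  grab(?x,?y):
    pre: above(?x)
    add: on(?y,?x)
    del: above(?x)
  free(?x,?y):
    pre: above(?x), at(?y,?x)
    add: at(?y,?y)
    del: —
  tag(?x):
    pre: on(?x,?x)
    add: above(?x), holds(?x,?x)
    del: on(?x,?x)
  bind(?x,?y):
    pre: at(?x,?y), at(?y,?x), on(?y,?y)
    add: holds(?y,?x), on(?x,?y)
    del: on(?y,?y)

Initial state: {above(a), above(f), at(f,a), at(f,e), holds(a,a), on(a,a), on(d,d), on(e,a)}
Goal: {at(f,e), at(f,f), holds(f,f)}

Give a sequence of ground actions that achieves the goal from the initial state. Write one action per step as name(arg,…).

1. grab(f,f)  →  {above(a), at(f,a), at(f,e), holds(a,a), on(a,a), on(d,d), on(e,a), on(f,f)}
2. free(a,f)  →  {above(a), at(f,a), at(f,e), at(f,f), holds(a,a), on(a,a), on(d,d), on(e,a), on(f,f)}
3. tag(f)  →  {above(a), above(f), at(f,a), at(f,e), at(f,f), holds(a,a), holds(f,f), on(a,a), on(d,d), on(e,a)}

grab(f,f); free(a,f); tag(f)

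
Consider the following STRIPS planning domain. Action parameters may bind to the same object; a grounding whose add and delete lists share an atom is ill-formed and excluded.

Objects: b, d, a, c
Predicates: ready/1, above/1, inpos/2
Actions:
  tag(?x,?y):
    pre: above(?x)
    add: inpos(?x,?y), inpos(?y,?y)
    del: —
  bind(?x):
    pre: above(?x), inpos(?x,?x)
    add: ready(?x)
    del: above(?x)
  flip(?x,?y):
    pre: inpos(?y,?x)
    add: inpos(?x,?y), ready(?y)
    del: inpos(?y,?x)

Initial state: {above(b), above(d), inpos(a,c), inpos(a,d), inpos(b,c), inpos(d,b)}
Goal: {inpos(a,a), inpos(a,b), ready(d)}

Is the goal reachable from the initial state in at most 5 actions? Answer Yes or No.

1. tag(b,a)  →  {above(b), above(d), inpos(a,a), inpos(a,c), inpos(a,d), inpos(b,a), inpos(b,c), inpos(d,b)}
2. flip(b,d)  →  {above(b), above(d), inpos(a,a), inpos(a,c), inpos(a,d), inpos(b,a), inpos(b,c), inpos(b,d), ready(d)}
3. flip(a,b)  →  {above(b), above(d), inpos(a,a), inpos(a,b), inpos(a,c), inpos(a,d), inpos(b,c), inpos(b,d), ready(b), ready(d)}
optimal plan length = 3; 3 ≤ 5

Yes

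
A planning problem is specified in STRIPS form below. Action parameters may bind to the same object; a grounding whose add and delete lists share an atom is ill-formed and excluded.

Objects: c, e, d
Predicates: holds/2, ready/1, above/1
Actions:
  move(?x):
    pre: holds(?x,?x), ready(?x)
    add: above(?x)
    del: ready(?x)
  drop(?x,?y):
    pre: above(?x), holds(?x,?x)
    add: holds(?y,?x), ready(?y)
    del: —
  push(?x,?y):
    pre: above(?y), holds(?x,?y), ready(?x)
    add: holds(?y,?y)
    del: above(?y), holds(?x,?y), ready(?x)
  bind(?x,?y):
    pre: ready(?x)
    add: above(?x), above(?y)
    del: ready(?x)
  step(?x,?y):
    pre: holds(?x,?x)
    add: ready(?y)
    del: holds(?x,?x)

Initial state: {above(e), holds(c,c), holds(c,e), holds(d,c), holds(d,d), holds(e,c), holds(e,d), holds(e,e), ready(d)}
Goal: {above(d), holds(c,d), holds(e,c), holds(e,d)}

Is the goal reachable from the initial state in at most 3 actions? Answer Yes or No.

1. move(d)  →  {above(d), above(e), holds(c,c), holds(c,e), holds(d,c), holds(d,d), holds(e,c), holds(e,d), holds(e,e)}
2. drop(d,c)  →  {above(d), above(e), holds(c,c), holds(c,d), holds(c,e), holds(d,c), holds(d,d), holds(e,c), holds(e,d), holds(e,e), ready(c)}
optimal plan length = 2; 2 ≤ 3

Yes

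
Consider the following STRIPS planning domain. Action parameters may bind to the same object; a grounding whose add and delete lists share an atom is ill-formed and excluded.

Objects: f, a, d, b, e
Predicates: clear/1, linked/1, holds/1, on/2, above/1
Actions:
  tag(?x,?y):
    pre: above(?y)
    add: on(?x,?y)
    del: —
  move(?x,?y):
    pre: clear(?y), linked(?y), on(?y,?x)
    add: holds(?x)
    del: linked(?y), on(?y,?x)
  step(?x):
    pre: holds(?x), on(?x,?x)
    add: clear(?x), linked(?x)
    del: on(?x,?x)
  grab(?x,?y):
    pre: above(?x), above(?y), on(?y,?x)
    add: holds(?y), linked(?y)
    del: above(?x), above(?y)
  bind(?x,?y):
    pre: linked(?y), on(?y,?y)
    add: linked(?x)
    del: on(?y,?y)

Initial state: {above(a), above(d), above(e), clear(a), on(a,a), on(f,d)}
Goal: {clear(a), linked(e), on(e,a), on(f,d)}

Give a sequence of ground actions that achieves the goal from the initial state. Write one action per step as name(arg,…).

1. tag(e,a)  →  {above(a), above(d), above(e), clear(a), on(a,a), on(e,a), on(f,d)}
2. grab(a,e)  →  {above(d), clear(a), holds(e), linked(e), on(a,a), on(e,a), on(f,d)}

tag(e,a); grab(a,e)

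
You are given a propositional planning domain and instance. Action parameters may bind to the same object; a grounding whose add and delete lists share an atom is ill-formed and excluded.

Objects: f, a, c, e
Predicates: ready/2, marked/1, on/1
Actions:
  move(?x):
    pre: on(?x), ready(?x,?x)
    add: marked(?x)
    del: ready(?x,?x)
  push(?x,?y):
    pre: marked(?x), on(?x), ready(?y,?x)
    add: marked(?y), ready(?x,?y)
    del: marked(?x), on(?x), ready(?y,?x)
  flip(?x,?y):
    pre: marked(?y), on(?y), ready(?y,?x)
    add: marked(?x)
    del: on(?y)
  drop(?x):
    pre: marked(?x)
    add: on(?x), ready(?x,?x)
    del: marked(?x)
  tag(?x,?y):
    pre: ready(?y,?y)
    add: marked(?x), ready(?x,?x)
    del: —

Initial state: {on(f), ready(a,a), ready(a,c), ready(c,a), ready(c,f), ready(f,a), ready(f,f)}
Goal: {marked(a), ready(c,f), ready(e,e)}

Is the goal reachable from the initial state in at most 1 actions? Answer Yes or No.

No

1. tag(a,f)  →  {marked(a), on(f), ready(a,a), ready(a,c), ready(c,a), ready(c,f), ready(f,a), ready(f,f)}
2. tag(e,f)  →  {marked(a), marked(e), on(f), ready(a,a), ready(a,c), ready(c,a), ready(c,f), ready(e,e), ready(f,a), ready(f,f)}
optimal plan length = 2; 2 > 1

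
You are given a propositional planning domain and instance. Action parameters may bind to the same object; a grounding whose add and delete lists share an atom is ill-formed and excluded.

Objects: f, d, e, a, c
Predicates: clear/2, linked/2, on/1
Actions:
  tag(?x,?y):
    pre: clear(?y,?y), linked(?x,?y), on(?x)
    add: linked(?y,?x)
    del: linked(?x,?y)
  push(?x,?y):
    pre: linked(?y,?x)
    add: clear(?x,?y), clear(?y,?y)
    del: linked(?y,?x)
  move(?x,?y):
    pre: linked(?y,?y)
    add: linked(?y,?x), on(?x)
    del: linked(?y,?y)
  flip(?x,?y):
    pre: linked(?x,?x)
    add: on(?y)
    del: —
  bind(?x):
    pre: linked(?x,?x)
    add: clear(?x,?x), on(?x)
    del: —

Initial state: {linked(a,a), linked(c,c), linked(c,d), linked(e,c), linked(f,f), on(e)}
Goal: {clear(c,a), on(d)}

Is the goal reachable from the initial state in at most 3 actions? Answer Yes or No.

1. move(d,f)  →  {linked(a,a), linked(c,c), linked(c,d), linked(e,c), linked(f,d), on(d), on(e)}
2. move(c,a)  →  {linked(a,c), linked(c,c), linked(c,d), linked(e,c), linked(f,d), on(c), on(d), on(e)}
3. push(c,a)  →  {clear(a,a), clear(c,a), linked(c,c), linked(c,d), linked(e,c), linked(f,d), on(c), on(d), on(e)}
optimal plan length = 3; 3 ≤ 3

Yes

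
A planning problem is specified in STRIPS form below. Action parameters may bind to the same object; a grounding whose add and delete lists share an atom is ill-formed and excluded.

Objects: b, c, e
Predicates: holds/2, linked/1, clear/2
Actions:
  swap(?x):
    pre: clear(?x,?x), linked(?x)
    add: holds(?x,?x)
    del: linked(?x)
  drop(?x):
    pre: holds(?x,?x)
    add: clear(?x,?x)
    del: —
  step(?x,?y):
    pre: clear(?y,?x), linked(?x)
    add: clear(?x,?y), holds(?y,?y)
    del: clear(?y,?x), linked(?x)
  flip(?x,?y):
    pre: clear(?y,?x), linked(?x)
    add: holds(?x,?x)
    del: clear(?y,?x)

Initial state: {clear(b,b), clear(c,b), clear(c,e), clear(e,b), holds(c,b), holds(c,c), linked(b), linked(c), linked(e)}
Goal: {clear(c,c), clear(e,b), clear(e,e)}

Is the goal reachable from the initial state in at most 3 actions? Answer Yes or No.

Yes

1. drop(c)  →  {clear(b,b), clear(c,b), clear(c,c), clear(c,e), clear(e,b), holds(c,b), holds(c,c), linked(b), linked(c), linked(e)}
2. flip(e,c)  →  {clear(b,b), clear(c,b), clear(c,c), clear(e,b), holds(c,b), holds(c,c), holds(e,e), linked(b), linked(c), linked(e)}
3. drop(e)  →  {clear(b,b), clear(c,b), clear(c,c), clear(e,b), clear(e,e), holds(c,b), holds(c,c), holds(e,e), linked(b), linked(c), linked(e)}
optimal plan length = 3; 3 ≤ 3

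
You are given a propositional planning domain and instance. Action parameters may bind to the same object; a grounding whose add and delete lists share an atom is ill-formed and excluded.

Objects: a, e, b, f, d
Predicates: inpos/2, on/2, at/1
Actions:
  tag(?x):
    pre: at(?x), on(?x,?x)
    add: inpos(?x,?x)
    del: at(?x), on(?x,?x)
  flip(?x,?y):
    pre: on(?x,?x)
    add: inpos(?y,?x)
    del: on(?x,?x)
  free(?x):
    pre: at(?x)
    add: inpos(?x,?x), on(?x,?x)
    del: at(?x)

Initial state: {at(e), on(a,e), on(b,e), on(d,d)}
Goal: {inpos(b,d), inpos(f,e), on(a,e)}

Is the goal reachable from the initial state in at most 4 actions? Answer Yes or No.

1. flip(d,b)  →  {at(e), inpos(b,d), on(a,e), on(b,e)}
2. free(e)  →  {inpos(b,d), inpos(e,e), on(a,e), on(b,e), on(e,e)}
3. flip(e,f)  →  {inpos(b,d), inpos(e,e), inpos(f,e), on(a,e), on(b,e)}
optimal plan length = 3; 3 ≤ 4

Yes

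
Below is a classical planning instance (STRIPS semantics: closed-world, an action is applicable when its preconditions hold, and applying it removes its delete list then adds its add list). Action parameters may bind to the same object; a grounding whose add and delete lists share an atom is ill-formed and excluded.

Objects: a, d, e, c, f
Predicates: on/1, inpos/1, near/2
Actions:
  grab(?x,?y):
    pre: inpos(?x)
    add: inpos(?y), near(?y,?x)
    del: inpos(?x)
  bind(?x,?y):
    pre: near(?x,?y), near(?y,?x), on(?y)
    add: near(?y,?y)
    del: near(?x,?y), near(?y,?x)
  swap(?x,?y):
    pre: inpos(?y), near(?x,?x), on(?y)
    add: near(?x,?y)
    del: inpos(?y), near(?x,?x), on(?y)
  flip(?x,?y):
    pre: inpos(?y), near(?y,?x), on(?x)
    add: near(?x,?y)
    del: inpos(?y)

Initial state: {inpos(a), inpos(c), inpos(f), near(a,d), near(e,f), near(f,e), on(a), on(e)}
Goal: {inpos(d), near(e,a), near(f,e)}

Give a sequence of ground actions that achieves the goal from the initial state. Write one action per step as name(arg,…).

grab(a,e); grab(e,d)

1. grab(a,e)  →  {inpos(c), inpos(e), inpos(f), near(a,d), near(e,a), near(e,f), near(f,e), on(a), on(e)}
2. grab(e,d)  →  {inpos(c), inpos(d), inpos(f), near(a,d), near(d,e), near(e,a), near(e,f), near(f,e), on(a), on(e)}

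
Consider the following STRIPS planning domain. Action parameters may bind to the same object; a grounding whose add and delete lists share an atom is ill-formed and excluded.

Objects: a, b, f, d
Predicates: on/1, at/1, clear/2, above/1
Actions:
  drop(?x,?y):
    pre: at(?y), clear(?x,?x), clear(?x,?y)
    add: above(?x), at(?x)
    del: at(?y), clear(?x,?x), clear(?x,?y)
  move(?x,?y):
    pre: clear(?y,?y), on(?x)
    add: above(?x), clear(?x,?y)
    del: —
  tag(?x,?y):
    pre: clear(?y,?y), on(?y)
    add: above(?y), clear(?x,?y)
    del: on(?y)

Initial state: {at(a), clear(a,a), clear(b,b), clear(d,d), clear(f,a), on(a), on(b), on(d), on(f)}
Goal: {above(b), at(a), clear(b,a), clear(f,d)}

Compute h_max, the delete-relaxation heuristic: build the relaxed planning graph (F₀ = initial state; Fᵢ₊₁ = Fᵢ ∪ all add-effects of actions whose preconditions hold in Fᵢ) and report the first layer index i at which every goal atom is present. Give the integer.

F0 = init (9 atoms)
F1 = F0 ∪ {above(a), above(b), above(d), above(f), clear(a,b), clear(a,d), clear(b,a), clear(b,d), clear(d,a), clear(d,b), clear(f,b), clear(f,d)}  (21 atoms)
goal ⊆ F1  ⇒  h_max = 1

1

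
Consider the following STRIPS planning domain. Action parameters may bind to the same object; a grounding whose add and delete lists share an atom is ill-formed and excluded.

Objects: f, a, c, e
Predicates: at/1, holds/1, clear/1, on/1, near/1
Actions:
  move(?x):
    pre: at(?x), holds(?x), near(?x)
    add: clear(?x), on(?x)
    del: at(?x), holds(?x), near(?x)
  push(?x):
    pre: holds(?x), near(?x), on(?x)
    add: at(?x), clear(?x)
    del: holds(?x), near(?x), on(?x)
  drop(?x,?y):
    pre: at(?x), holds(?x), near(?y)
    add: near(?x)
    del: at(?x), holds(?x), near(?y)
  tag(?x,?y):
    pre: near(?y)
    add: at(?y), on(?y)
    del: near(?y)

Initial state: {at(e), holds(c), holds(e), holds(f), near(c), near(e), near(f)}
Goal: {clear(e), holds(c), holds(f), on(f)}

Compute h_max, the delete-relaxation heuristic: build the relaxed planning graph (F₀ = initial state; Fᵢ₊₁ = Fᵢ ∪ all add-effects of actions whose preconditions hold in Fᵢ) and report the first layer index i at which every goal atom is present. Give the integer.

F0 = init (7 atoms)
F1 = F0 ∪ {at(c), at(f), clear(e), on(c), on(e), on(f)}  (13 atoms)
goal ⊆ F1  ⇒  h_max = 1

1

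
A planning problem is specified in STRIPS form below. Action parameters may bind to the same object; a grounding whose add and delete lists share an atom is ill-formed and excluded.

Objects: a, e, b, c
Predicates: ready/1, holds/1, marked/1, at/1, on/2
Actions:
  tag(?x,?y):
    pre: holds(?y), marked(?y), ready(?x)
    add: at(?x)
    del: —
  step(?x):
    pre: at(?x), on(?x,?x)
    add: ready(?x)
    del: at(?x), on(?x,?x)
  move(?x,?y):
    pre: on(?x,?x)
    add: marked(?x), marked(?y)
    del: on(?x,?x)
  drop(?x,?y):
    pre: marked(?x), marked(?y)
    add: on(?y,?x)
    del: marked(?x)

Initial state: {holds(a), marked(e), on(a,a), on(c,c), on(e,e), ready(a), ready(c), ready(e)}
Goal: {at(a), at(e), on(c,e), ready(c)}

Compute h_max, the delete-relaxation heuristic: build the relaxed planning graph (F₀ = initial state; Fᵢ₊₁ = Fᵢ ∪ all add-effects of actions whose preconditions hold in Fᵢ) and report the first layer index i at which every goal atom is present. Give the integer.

F0 = init (8 atoms)
F1 = F0 ∪ {marked(a), marked(b), marked(c)}  (11 atoms)
F2 = F1 ∪ {at(a), at(c), at(e), on(a,b), on(a,c), on(a,e), on(b,a), on(b,b), on(b,c), on(b,e), on(c,a), on(c,b), on(c,e), on(e,a), on(e,b), on(e,c)}  (27 atoms)
goal ⊆ F2  ⇒  h_max = 2

2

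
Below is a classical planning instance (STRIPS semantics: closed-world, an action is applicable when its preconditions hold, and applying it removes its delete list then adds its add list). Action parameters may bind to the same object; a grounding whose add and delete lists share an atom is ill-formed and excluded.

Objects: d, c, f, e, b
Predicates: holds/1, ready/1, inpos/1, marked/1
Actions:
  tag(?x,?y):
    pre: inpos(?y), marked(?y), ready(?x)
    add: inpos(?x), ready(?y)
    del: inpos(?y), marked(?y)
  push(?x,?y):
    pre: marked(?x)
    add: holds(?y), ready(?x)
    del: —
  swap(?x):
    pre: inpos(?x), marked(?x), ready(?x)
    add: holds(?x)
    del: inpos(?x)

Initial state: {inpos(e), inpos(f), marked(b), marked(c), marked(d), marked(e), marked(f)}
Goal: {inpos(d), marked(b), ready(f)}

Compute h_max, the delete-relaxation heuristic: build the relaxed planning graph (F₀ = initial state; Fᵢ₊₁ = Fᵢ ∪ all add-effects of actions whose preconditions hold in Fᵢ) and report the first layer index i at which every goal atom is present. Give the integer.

F0 = init (7 atoms)
F1 = F0 ∪ {holds(b), holds(c), holds(d), holds(e), holds(f), ready(b), ready(c), ready(d), ready(e), ready(f)}  (17 atoms)
F2 = F1 ∪ {inpos(b), inpos(c), inpos(d)}  (20 atoms)
goal ⊆ F2  ⇒  h_max = 2

2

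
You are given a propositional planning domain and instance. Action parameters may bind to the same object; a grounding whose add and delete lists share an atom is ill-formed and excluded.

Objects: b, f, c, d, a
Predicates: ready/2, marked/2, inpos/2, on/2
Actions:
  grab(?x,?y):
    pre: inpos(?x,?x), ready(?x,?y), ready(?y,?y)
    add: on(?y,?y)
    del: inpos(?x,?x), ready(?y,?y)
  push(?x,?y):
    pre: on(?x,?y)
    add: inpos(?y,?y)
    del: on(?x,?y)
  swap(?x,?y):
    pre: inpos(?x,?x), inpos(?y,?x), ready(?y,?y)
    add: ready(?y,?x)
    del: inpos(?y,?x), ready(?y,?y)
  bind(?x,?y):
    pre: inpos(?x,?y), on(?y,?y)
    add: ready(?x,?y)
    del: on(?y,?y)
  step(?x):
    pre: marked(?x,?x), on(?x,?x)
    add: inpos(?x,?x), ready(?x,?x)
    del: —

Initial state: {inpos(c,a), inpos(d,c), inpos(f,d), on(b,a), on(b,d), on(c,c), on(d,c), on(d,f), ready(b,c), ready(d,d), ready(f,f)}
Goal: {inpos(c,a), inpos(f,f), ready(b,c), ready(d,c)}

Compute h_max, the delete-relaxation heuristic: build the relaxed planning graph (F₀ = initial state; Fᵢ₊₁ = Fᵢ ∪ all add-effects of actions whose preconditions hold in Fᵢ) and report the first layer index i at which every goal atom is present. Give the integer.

1

F0 = init (11 atoms)
F1 = F0 ∪ {inpos(a,a), inpos(c,c), inpos(d,d), inpos(f,f), ready(d,c)}  (16 atoms)
goal ⊆ F1  ⇒  h_max = 1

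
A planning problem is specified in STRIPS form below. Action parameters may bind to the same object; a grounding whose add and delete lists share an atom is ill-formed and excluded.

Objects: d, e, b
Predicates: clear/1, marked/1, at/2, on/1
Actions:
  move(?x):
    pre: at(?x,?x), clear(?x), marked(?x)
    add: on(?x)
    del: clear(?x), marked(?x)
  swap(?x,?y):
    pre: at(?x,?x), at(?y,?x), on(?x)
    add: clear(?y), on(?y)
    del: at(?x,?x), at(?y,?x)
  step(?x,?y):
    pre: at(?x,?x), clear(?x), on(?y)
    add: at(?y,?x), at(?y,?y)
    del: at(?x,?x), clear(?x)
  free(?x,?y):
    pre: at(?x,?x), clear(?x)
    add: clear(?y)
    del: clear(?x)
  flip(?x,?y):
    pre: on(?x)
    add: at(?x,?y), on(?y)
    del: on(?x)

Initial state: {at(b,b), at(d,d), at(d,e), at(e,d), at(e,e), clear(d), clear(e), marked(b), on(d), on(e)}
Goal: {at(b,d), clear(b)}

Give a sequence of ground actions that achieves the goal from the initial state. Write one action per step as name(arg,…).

1. free(d,b)  →  {at(b,b), at(d,d), at(d,e), at(e,d), at(e,e), clear(b), clear(e), marked(b), on(d), on(e)}
2. flip(d,b)  →  {at(b,b), at(d,b), at(d,d), at(d,e), at(e,d), at(e,e), clear(b), clear(e), marked(b), on(b), on(e)}
3. flip(b,d)  →  {at(b,b), at(b,d), at(d,b), at(d,d), at(d,e), at(e,d), at(e,e), clear(b), clear(e), marked(b), on(d), on(e)}

free(d,b); flip(d,b); flip(b,d)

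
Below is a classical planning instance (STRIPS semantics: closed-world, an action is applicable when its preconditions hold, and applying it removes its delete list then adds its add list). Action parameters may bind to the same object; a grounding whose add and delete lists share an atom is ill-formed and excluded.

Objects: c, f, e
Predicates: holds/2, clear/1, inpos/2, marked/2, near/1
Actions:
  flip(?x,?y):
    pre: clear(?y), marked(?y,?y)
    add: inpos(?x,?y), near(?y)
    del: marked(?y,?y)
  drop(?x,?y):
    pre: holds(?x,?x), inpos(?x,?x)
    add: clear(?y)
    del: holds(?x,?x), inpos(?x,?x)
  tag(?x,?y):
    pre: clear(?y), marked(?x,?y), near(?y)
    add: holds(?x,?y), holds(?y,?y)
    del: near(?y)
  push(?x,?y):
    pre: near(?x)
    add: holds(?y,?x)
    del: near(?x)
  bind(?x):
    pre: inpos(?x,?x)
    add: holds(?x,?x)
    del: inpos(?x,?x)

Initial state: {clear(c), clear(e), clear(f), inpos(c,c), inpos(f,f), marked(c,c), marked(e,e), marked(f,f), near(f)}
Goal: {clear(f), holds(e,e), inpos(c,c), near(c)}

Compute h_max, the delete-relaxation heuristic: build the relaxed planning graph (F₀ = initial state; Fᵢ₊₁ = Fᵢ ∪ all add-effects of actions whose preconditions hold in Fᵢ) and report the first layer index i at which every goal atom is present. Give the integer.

2

F0 = init (9 atoms)
F1 = F0 ∪ {holds(c,c), holds(c,f), holds(e,f), holds(f,f), inpos(c,e), inpos(c,f), inpos(e,c), inpos(e,e), inpos(e,f), inpos(f,c), inpos(f,e), near(c), near(e)}  (22 atoms)
F2 = F1 ∪ {holds(c,e), holds(e,c), holds(e,e), holds(f,c), holds(f,e)}  (27 atoms)
goal ⊆ F2  ⇒  h_max = 2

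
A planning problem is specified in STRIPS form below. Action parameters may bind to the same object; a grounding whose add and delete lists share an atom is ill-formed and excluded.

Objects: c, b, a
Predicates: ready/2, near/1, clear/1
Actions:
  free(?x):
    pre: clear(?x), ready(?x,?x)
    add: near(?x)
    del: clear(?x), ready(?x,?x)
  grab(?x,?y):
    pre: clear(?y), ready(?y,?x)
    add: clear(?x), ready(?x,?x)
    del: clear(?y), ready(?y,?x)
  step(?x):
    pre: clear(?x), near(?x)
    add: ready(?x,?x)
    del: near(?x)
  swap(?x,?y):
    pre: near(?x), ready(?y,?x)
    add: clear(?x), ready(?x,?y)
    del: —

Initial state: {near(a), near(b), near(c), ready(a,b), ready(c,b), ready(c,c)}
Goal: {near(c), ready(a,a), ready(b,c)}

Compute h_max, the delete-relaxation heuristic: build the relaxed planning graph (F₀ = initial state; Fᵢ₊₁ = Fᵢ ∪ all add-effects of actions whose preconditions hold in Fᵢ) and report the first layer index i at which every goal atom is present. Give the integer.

F0 = init (6 atoms)
F1 = F0 ∪ {clear(b), clear(c), ready(b,a), ready(b,c)}  (10 atoms)
F2 = F1 ∪ {clear(a), ready(a,a), ready(b,b)}  (13 atoms)
goal ⊆ F2  ⇒  h_max = 2

2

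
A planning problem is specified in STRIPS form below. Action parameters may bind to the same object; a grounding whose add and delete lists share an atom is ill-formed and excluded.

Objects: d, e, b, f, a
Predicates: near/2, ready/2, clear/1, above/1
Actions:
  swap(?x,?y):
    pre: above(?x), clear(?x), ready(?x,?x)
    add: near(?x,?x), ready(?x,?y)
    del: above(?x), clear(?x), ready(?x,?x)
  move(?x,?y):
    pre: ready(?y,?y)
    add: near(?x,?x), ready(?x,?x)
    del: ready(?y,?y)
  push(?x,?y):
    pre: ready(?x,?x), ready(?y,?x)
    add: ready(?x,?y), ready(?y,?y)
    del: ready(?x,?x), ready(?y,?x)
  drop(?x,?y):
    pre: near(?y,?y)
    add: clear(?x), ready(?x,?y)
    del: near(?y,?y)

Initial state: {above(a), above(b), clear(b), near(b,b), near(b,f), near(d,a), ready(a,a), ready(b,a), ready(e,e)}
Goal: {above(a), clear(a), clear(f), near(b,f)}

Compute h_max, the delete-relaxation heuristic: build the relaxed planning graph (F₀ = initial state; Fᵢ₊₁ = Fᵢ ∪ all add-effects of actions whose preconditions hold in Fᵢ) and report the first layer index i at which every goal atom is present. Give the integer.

1

F0 = init (9 atoms)
F1 = F0 ∪ {clear(a), clear(d), clear(e), clear(f), near(a,a), near(d,d), near(e,e), near(f,f), ready(a,b), ready(b,b), ready(d,b), ready(d,d), ready(e,b), ready(f,b), ready(f,f)}  (24 atoms)
goal ⊆ F1  ⇒  h_max = 1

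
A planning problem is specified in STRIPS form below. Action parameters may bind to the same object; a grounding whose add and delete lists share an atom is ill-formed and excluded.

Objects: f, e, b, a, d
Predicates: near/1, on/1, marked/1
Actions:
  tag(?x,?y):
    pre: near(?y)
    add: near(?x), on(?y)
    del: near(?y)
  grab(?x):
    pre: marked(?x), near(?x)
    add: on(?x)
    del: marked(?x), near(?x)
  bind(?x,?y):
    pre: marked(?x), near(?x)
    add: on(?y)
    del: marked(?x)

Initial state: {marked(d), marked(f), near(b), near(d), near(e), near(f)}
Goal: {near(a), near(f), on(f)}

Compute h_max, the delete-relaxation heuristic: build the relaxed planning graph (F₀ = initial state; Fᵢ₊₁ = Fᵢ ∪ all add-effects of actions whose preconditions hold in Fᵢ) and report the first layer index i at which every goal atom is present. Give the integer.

1

F0 = init (6 atoms)
F1 = F0 ∪ {near(a), on(a), on(b), on(d), on(e), on(f)}  (12 atoms)
goal ⊆ F1  ⇒  h_max = 1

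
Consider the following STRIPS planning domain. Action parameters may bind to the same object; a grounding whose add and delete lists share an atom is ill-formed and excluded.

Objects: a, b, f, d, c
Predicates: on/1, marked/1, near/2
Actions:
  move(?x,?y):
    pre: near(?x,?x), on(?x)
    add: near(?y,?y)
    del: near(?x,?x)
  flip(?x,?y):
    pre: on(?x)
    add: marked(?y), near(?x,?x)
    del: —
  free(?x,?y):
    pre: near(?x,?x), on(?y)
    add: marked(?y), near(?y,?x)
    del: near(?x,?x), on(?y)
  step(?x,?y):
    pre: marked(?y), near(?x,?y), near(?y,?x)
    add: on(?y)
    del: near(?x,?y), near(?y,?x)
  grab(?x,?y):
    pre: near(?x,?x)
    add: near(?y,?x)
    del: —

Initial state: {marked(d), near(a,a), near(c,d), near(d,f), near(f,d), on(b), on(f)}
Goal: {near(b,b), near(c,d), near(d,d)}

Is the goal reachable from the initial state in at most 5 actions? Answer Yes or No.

Yes

1. flip(b,a)  →  {marked(a), marked(d), near(a,a), near(b,b), near(c,d), near(d,f), near(f,d), on(b), on(f)}
2. move(b,d)  →  {marked(a), marked(d), near(a,a), near(c,d), near(d,d), near(d,f), near(f,d), on(b), on(f)}
3. flip(b,a)  →  {marked(a), marked(d), near(a,a), near(b,b), near(c,d), near(d,d), near(d,f), near(f,d), on(b), on(f)}
optimal plan length = 3; 3 ≤ 5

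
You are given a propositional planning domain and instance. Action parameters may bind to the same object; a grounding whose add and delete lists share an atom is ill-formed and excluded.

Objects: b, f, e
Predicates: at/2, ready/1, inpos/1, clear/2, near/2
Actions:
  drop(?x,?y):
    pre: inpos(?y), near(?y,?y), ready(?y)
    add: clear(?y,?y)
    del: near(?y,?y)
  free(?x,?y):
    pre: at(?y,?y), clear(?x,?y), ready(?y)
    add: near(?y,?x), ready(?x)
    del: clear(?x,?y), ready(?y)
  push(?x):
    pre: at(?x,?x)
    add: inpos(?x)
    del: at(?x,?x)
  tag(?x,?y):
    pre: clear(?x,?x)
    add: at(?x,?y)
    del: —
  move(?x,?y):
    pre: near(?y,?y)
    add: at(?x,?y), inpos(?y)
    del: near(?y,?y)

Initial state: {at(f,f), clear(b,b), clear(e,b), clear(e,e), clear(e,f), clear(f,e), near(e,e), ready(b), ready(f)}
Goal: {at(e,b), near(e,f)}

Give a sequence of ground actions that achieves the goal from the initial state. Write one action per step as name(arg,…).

1. free(e,f)  →  {at(f,f), clear(b,b), clear(e,b), clear(e,e), clear(f,e), near(e,e), near(f,e), ready(b), ready(e)}
2. tag(e,b)  →  {at(e,b), at(f,f), clear(b,b), clear(e,b), clear(e,e), clear(f,e), near(e,e), near(f,e), ready(b), ready(e)}
3. tag(e,e)  →  {at(e,b), at(e,e), at(f,f), clear(b,b), clear(e,b), clear(e,e), clear(f,e), near(e,e), near(f,e), ready(b), ready(e)}
4. free(f,e)  →  {at(e,b), at(e,e), at(f,f), clear(b,b), clear(e,b), clear(e,e), near(e,e), near(e,f), near(f,e), ready(b), ready(f)}

free(e,f); tag(e,b); tag(e,e); free(f,e)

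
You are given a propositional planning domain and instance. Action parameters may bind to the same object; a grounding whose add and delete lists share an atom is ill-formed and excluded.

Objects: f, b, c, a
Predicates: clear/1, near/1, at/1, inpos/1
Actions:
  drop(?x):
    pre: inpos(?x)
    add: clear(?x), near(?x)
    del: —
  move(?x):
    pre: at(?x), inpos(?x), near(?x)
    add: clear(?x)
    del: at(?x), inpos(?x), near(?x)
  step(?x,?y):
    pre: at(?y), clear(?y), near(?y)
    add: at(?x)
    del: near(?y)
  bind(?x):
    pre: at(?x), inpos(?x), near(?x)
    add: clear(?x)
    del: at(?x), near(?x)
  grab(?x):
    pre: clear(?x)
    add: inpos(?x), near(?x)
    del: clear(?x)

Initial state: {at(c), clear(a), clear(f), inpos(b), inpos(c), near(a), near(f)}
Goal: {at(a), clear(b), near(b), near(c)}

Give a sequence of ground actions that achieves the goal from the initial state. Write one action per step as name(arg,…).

drop(b); drop(c); step(a,c); drop(c)

1. drop(b)  →  {at(c), clear(a), clear(b), clear(f), inpos(b), inpos(c), near(a), near(b), near(f)}
2. drop(c)  →  {at(c), clear(a), clear(b), clear(c), clear(f), inpos(b), inpos(c), near(a), near(b), near(c), near(f)}
3. step(a,c)  →  {at(a), at(c), clear(a), clear(b), clear(c), clear(f), inpos(b), inpos(c), near(a), near(b), near(f)}
4. drop(c)  →  {at(a), at(c), clear(a), clear(b), clear(c), clear(f), inpos(b), inpos(c), near(a), near(b), near(c), near(f)}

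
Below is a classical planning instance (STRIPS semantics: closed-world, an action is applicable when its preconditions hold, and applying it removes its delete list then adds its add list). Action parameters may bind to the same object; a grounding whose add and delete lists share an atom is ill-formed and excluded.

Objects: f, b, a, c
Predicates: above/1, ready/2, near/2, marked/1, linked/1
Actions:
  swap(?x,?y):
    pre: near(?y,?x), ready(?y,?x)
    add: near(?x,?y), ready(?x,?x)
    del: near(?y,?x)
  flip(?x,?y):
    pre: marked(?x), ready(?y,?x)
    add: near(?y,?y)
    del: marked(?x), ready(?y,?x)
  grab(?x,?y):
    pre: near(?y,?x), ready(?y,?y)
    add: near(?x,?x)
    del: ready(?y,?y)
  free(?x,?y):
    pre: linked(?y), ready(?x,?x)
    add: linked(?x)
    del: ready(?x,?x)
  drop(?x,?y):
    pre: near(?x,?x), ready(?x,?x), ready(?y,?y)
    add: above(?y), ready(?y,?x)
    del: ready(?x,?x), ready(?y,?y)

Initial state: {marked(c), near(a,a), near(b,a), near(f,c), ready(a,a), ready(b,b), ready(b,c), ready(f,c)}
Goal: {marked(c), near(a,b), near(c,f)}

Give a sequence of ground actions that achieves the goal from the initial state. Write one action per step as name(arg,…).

swap(c,f); drop(a,b); swap(a,b)

1. swap(c,f)  →  {marked(c), near(a,a), near(b,a), near(c,f), ready(a,a), ready(b,b), ready(b,c), ready(c,c), ready(f,c)}
2. drop(a,b)  →  {above(b), marked(c), near(a,a), near(b,a), near(c,f), ready(b,a), ready(b,c), ready(c,c), ready(f,c)}
3. swap(a,b)  →  {above(b), marked(c), near(a,a), near(a,b), near(c,f), ready(a,a), ready(b,a), ready(b,c), ready(c,c), ready(f,c)}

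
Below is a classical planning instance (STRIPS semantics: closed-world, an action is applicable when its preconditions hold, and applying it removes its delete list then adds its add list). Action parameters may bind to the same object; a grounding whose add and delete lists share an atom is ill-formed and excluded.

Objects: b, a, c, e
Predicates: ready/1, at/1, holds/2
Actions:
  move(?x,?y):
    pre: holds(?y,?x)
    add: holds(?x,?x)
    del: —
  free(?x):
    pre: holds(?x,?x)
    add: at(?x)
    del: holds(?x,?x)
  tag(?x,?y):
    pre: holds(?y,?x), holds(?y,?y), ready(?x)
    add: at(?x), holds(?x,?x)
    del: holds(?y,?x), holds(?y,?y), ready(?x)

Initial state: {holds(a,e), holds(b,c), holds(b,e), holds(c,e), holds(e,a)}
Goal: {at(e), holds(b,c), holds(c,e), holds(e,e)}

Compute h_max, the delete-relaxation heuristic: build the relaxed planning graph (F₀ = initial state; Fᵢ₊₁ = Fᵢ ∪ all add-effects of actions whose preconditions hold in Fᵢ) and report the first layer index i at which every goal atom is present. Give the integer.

2

F0 = init (5 atoms)
F1 = F0 ∪ {holds(a,a), holds(c,c), holds(e,e)}  (8 atoms)
F2 = F1 ∪ {at(a), at(c), at(e)}  (11 atoms)
goal ⊆ F2  ⇒  h_max = 2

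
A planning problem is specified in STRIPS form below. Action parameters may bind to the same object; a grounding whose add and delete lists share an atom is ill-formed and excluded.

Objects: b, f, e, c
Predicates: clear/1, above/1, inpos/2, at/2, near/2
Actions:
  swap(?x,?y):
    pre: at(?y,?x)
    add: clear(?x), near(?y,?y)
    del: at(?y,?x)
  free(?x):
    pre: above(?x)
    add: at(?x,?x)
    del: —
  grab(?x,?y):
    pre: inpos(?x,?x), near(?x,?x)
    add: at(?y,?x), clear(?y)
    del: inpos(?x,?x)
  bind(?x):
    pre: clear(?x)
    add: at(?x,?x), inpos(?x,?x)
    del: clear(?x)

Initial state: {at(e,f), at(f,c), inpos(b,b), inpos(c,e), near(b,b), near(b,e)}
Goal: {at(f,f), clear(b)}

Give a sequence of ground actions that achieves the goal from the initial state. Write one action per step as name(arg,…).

swap(f,e); grab(b,b); bind(f)

1. swap(f,e)  →  {at(f,c), clear(f), inpos(b,b), inpos(c,e), near(b,b), near(b,e), near(e,e)}
2. grab(b,b)  →  {at(b,b), at(f,c), clear(b), clear(f), inpos(c,e), near(b,b), near(b,e), near(e,e)}
3. bind(f)  →  {at(b,b), at(f,c), at(f,f), clear(b), inpos(c,e), inpos(f,f), near(b,b), near(b,e), near(e,e)}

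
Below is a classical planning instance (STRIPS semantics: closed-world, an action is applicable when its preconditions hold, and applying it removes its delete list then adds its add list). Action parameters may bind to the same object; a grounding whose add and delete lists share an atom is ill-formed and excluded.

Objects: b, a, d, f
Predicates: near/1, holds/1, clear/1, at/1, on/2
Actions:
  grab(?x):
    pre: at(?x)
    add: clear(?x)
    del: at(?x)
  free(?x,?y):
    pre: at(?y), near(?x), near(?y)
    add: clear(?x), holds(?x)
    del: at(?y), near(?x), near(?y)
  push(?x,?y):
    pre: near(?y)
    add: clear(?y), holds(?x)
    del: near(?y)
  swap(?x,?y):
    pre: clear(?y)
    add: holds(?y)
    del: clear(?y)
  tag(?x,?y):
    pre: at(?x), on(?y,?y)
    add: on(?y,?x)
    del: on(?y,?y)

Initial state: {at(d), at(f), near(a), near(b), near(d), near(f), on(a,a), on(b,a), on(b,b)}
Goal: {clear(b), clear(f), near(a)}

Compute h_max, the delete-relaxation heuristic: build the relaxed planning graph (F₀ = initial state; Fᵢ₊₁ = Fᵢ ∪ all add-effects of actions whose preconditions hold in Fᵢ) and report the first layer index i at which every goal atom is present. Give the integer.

F0 = init (9 atoms)
F1 = F0 ∪ {clear(a), clear(b), clear(d), clear(f), holds(a), holds(b), holds(d), holds(f), on(a,d), on(a,f), on(b,d), on(b,f)}  (21 atoms)
goal ⊆ F1  ⇒  h_max = 1

1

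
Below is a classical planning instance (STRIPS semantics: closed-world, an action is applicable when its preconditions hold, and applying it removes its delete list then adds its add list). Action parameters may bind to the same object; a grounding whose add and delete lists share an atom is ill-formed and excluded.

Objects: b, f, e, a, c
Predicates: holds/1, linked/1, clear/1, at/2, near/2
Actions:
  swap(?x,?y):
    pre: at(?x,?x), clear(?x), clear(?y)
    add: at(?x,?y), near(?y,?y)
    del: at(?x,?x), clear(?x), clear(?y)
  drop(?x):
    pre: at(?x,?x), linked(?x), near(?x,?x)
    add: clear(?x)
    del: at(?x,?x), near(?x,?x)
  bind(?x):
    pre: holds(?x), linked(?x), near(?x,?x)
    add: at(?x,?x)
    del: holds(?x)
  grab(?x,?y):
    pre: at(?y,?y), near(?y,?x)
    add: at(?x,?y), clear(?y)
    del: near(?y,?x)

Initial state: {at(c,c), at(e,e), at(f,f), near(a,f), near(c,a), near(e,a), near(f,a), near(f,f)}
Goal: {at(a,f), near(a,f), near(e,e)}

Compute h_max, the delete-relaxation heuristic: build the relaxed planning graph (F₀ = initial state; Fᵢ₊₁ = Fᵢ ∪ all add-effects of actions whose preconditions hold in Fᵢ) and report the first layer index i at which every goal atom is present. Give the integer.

2

F0 = init (8 atoms)
F1 = F0 ∪ {at(a,c), at(a,e), at(a,f), clear(c), clear(e), clear(f)}  (14 atoms)
F2 = F1 ∪ {at(c,e), at(c,f), at(e,c), at(e,f), at(f,c), at(f,e), near(c,c), near(e,e)}  (22 atoms)
goal ⊆ F2  ⇒  h_max = 2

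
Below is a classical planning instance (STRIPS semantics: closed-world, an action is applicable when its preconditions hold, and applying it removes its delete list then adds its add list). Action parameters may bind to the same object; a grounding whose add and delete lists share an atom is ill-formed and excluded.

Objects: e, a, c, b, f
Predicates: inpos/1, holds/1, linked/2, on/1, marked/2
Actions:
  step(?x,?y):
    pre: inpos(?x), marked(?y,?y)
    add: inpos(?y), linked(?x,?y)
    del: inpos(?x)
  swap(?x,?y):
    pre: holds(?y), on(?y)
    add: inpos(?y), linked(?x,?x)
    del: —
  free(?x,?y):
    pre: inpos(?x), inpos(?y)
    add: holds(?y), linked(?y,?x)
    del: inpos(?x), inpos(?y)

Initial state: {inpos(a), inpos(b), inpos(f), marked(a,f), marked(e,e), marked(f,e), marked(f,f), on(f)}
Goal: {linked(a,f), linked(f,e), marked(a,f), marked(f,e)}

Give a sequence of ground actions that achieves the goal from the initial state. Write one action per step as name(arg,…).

1. step(a,f)  →  {inpos(b), inpos(f), linked(a,f), marked(a,f), marked(e,e), marked(f,e), marked(f,f), on(f)}
2. step(f,e)  →  {inpos(b), inpos(e), linked(a,f), linked(f,e), marked(a,f), marked(e,e), marked(f,e), marked(f,f), on(f)}

step(a,f); step(f,e)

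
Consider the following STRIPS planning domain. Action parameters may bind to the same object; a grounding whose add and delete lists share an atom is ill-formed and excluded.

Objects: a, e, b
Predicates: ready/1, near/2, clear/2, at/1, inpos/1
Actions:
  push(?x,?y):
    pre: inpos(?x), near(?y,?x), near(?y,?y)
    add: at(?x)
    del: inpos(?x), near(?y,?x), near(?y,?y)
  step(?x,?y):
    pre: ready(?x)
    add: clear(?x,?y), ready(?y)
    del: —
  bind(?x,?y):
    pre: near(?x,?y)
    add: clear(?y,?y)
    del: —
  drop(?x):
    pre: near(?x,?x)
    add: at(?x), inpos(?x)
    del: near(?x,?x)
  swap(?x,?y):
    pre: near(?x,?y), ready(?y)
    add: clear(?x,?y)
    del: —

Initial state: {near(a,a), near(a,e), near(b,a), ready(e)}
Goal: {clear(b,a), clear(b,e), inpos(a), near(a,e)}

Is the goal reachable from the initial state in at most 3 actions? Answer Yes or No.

No

1. step(e,b)  →  {clear(e,b), near(a,a), near(a,e), near(b,a), ready(b), ready(e)}
2. step(b,a)  →  {clear(b,a), clear(e,b), near(a,a), near(a,e), near(b,a), ready(a), ready(b), ready(e)}
3. step(b,e)  →  {clear(b,a), clear(b,e), clear(e,b), near(a,a), near(a,e), near(b,a), ready(a), ready(b), ready(e)}
4. drop(a)  →  {at(a), clear(b,a), clear(b,e), clear(e,b), inpos(a), near(a,e), near(b,a), ready(a), ready(b), ready(e)}
optimal plan length = 4; 4 > 3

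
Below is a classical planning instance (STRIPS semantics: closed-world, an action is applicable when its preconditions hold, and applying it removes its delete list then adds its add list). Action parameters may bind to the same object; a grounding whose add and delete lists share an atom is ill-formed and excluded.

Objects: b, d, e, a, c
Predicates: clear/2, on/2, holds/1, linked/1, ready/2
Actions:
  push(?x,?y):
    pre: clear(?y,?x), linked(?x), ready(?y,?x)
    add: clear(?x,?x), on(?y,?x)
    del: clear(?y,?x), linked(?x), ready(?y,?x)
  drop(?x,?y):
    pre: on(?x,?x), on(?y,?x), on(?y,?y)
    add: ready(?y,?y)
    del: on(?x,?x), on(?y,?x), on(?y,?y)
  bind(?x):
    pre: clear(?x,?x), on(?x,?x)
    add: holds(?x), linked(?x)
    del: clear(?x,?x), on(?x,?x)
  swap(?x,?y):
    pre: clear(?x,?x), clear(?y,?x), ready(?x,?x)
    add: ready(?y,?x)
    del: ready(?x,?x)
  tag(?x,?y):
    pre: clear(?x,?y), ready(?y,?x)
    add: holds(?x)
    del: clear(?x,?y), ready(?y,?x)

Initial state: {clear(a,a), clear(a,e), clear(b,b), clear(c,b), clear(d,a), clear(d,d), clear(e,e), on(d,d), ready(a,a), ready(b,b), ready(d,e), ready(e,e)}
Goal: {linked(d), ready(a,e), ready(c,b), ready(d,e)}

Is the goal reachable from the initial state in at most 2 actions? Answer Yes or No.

1. bind(d)  →  {clear(a,a), clear(a,e), clear(b,b), clear(c,b), clear(d,a), clear(e,e), holds(d), linked(d), ready(a,a), ready(b,b), ready(d,e), ready(e,e)}
2. swap(b,c)  →  {clear(a,a), clear(a,e), clear(b,b), clear(c,b), clear(d,a), clear(e,e), holds(d), linked(d), ready(a,a), ready(c,b), ready(d,e), ready(e,e)}
3. swap(e,a)  →  {clear(a,a), clear(a,e), clear(b,b), clear(c,b), clear(d,a), clear(e,e), holds(d), linked(d), ready(a,a), ready(a,e), ready(c,b), ready(d,e)}
optimal plan length = 3; 3 > 2

No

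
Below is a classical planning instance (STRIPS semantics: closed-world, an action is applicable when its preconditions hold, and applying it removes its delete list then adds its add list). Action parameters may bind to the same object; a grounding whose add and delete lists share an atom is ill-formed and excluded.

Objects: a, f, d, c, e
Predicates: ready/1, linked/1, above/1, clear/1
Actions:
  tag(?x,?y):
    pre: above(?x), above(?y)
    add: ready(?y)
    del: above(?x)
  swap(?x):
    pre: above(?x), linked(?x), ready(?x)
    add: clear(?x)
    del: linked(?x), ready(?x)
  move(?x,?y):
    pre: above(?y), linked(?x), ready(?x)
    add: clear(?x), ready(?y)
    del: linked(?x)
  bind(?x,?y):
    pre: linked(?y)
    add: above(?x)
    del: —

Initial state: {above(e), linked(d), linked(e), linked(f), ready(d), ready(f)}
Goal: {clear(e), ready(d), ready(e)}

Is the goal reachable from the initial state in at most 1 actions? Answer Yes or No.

No

1. move(f,e)  →  {above(e), clear(f), linked(d), linked(e), ready(d), ready(e), ready(f)}
2. move(e,e)  →  {above(e), clear(e), clear(f), linked(d), ready(d), ready(e), ready(f)}
optimal plan length = 2; 2 > 1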